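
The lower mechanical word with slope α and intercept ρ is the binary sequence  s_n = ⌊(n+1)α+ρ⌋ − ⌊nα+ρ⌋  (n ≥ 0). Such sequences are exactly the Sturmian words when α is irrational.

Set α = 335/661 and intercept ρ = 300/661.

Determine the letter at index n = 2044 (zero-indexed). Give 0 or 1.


0

(n+1)α + ρ = (2045·335 + 300) / 661 = 685375/661
nα + ρ     = (2044·335 + 300) / 661 = 685040/661
⌊685375/661⌋ = 1036,  ⌊685040/661⌋ = 1036
s_{2044} = 1036 − 1036 = 0


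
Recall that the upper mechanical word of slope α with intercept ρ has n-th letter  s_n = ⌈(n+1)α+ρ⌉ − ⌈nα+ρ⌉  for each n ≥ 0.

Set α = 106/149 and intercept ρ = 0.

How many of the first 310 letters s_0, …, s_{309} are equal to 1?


221

#1s = Σ_{n=0}^{309} s_n = Σ_{n=0}^{309} (⌈(n+1)α+ρ⌉ − ⌈nα+ρ⌉)
the sum telescopes: every ⌈nα+ρ⌉ with 0 < n < 310 appears once with + and once with −, leaving ⌈310α+ρ⌉ − ⌈0·α+ρ⌉
310α + ρ = (310·106) / 149 = 32860/149
ρ = 0/149
⌈32860/149⌉ = 221,  ⌈0/149⌉ = 0
#1s = 221 − 0 = 221


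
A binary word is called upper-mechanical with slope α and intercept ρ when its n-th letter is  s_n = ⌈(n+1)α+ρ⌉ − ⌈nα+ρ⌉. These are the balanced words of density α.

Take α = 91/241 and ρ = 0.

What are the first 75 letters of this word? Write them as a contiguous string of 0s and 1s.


101001010010010100100101001001010010010100100101001010010010100100101001001

n=0: ⌈(1·91)/241⌉ − ⌈(0·91)/241⌉ = ⌈91/241⌉ − ⌈0/241⌉ = 1 − 0 = 1
n=1: ⌈(2·91)/241⌉ − ⌈(1·91)/241⌉ = ⌈182/241⌉ − ⌈91/241⌉ = 1 − 1 = 0
n=2: ⌈(3·91)/241⌉ − ⌈(2·91)/241⌉ = ⌈273/241⌉ − ⌈182/241⌉ = 2 − 1 = 1
n=3: ⌈(4·91)/241⌉ − ⌈(3·91)/241⌉ = ⌈364/241⌉ − ⌈273/241⌉ = 2 − 2 = 0
n=4: ⌈(5·91)/241⌉ − ⌈(4·91)/241⌉ = ⌈455/241⌉ − ⌈364/241⌉ = 2 − 2 = 0
n=5: ⌈(6·91)/241⌉ − ⌈(5·91)/241⌉ = ⌈546/241⌉ − ⌈455/241⌉ = 3 − 2 = 1
n=6: ⌈(7·91)/241⌉ − ⌈(6·91)/241⌉ = ⌈637/241⌉ − ⌈546/241⌉ = 3 − 3 = 0
n=7: ⌈(8·91)/241⌉ − ⌈(7·91)/241⌉ = ⌈728/241⌉ − ⌈637/241⌉ = 4 − 3 = 1
n=8: ⌈(9·91)/241⌉ − ⌈(8·91)/241⌉ = ⌈819/241⌉ − ⌈728/241⌉ = 4 − 4 = 0
n=9: ⌈(10·91)/241⌉ − ⌈(9·91)/241⌉ = ⌈910/241⌉ − ⌈819/241⌉ = 4 − 4 = 0
n=10: ⌈(11·91)/241⌉ − ⌈(10·91)/241⌉ = ⌈1001/241⌉ − ⌈910/241⌉ = 5 − 4 = 1
n=11: ⌈(12·91)/241⌉ − ⌈(11·91)/241⌉ = ⌈1092/241⌉ − ⌈1001/241⌉ = 5 − 5 = 0
n=12: ⌈(13·91)/241⌉ − ⌈(12·91)/241⌉ = ⌈1183/241⌉ − ⌈1092/241⌉ = 5 − 5 = 0
n=13: ⌈(14·91)/241⌉ − ⌈(13·91)/241⌉ = ⌈1274/241⌉ − ⌈1183/241⌉ = 6 − 5 = 1
n=14: ⌈(15·91)/241⌉ − ⌈(14·91)/241⌉ = ⌈1365/241⌉ − ⌈1274/241⌉ = 6 − 6 = 0
n=15: ⌈(16·91)/241⌉ − ⌈(15·91)/241⌉ = ⌈1456/241⌉ − ⌈1365/241⌉ = 7 − 6 = 1
n=16: ⌈(17·91)/241⌉ − ⌈(16·91)/241⌉ = ⌈1547/241⌉ − ⌈1456/241⌉ = 7 − 7 = 0
n=17: ⌈(18·91)/241⌉ − ⌈(17·91)/241⌉ = ⌈1638/241⌉ − ⌈1547/241⌉ = 7 − 7 = 0
n=18: ⌈(19·91)/241⌉ − ⌈(18·91)/241⌉ = ⌈1729/241⌉ − ⌈1638/241⌉ = 8 − 7 = 1
n=19: ⌈(20·91)/241⌉ − ⌈(19·91)/241⌉ = ⌈1820/241⌉ − ⌈1729/241⌉ = 8 − 8 = 0
n=20: ⌈(21·91)/241⌉ − ⌈(20·91)/241⌉ = ⌈1911/241⌉ − ⌈1820/241⌉ = 8 − 8 = 0
n=21: ⌈(22·91)/241⌉ − ⌈(21·91)/241⌉ = ⌈2002/241⌉ − ⌈1911/241⌉ = 9 − 8 = 1
n=22: ⌈(23·91)/241⌉ − ⌈(22·91)/241⌉ = ⌈2093/241⌉ − ⌈2002/241⌉ = 9 − 9 = 0
n=23: ⌈(24·91)/241⌉ − ⌈(23·91)/241⌉ = ⌈2184/241⌉ − ⌈2093/241⌉ = 10 − 9 = 1
n=24: ⌈(25·91)/241⌉ − ⌈(24·91)/241⌉ = ⌈2275/241⌉ − ⌈2184/241⌉ = 10 − 10 = 0
n=25: ⌈(26·91)/241⌉ − ⌈(25·91)/241⌉ = ⌈2366/241⌉ − ⌈2275/241⌉ = 10 − 10 = 0
n=26: ⌈(27·91)/241⌉ − ⌈(26·91)/241⌉ = ⌈2457/241⌉ − ⌈2366/241⌉ = 11 − 10 = 1
n=27: ⌈(28·91)/241⌉ − ⌈(27·91)/241⌉ = ⌈2548/241⌉ − ⌈2457/241⌉ = 11 − 11 = 0
n=28: ⌈(29·91)/241⌉ − ⌈(28·91)/241⌉ = ⌈2639/241⌉ − ⌈2548/241⌉ = 11 − 11 = 0
n=29: ⌈(30·91)/241⌉ − ⌈(29·91)/241⌉ = ⌈2730/241⌉ − ⌈2639/241⌉ = 12 − 11 = 1
n=30: ⌈(31·91)/241⌉ − ⌈(30·91)/241⌉ = ⌈2821/241⌉ − ⌈2730/241⌉ = 12 − 12 = 0
n=31: ⌈(32·91)/241⌉ − ⌈(31·91)/241⌉ = ⌈2912/241⌉ − ⌈2821/241⌉ = 13 − 12 = 1
n=32: ⌈(33·91)/241⌉ − ⌈(32·91)/241⌉ = ⌈3003/241⌉ − ⌈2912/241⌉ = 13 − 13 = 0
n=33: ⌈(34·91)/241⌉ − ⌈(33·91)/241⌉ = ⌈3094/241⌉ − ⌈3003/241⌉ = 13 − 13 = 0
n=34: ⌈(35·91)/241⌉ − ⌈(34·91)/241⌉ = ⌈3185/241⌉ − ⌈3094/241⌉ = 14 − 13 = 1
n=35: ⌈(36·91)/241⌉ − ⌈(35·91)/241⌉ = ⌈3276/241⌉ − ⌈3185/241⌉ = 14 − 14 = 0
n=36: ⌈(37·91)/241⌉ − ⌈(36·91)/241⌉ = ⌈3367/241⌉ − ⌈3276/241⌉ = 14 − 14 = 0
n=37: ⌈(38·91)/241⌉ − ⌈(37·91)/241⌉ = ⌈3458/241⌉ − ⌈3367/241⌉ = 15 − 14 = 1
n=38: ⌈(39·91)/241⌉ − ⌈(38·91)/241⌉ = ⌈3549/241⌉ − ⌈3458/241⌉ = 15 − 15 = 0
n=39: ⌈(40·91)/241⌉ − ⌈(39·91)/241⌉ = ⌈3640/241⌉ − ⌈3549/241⌉ = 16 − 15 = 1
n=40: ⌈(41·91)/241⌉ − ⌈(40·91)/241⌉ = ⌈3731/241⌉ − ⌈3640/241⌉ = 16 − 16 = 0
n=41: ⌈(42·91)/241⌉ − ⌈(41·91)/241⌉ = ⌈3822/241⌉ − ⌈3731/241⌉ = 16 − 16 = 0
n=42: ⌈(43·91)/241⌉ − ⌈(42·91)/241⌉ = ⌈3913/241⌉ − ⌈3822/241⌉ = 17 − 16 = 1
n=43: ⌈(44·91)/241⌉ − ⌈(43·91)/241⌉ = ⌈4004/241⌉ − ⌈3913/241⌉ = 17 − 17 = 0
n=44: ⌈(45·91)/241⌉ − ⌈(44·91)/241⌉ = ⌈4095/241⌉ − ⌈4004/241⌉ = 17 − 17 = 0
n=45: ⌈(46·91)/241⌉ − ⌈(45·91)/241⌉ = ⌈4186/241⌉ − ⌈4095/241⌉ = 18 − 17 = 1
n=46: ⌈(47·91)/241⌉ − ⌈(46·91)/241⌉ = ⌈4277/241⌉ − ⌈4186/241⌉ = 18 − 18 = 0
n=47: ⌈(48·91)/241⌉ − ⌈(47·91)/241⌉ = ⌈4368/241⌉ − ⌈4277/241⌉ = 19 − 18 = 1
n=48: ⌈(49·91)/241⌉ − ⌈(48·91)/241⌉ = ⌈4459/241⌉ − ⌈4368/241⌉ = 19 − 19 = 0
n=49: ⌈(50·91)/241⌉ − ⌈(49·91)/241⌉ = ⌈4550/241⌉ − ⌈4459/241⌉ = 19 − 19 = 0
n=50: ⌈(51·91)/241⌉ − ⌈(50·91)/241⌉ = ⌈4641/241⌉ − ⌈4550/241⌉ = 20 − 19 = 1
n=51: ⌈(52·91)/241⌉ − ⌈(51·91)/241⌉ = ⌈4732/241⌉ − ⌈4641/241⌉ = 20 − 20 = 0
n=52: ⌈(53·91)/241⌉ − ⌈(52·91)/241⌉ = ⌈4823/241⌉ − ⌈4732/241⌉ = 21 − 20 = 1
n=53: ⌈(54·91)/241⌉ − ⌈(53·91)/241⌉ = ⌈4914/241⌉ − ⌈4823/241⌉ = 21 − 21 = 0
n=54: ⌈(55·91)/241⌉ − ⌈(54·91)/241⌉ = ⌈5005/241⌉ − ⌈4914/241⌉ = 21 − 21 = 0
n=55: ⌈(56·91)/241⌉ − ⌈(55·91)/241⌉ = ⌈5096/241⌉ − ⌈5005/241⌉ = 22 − 21 = 1
n=56: ⌈(57·91)/241⌉ − ⌈(56·91)/241⌉ = ⌈5187/241⌉ − ⌈5096/241⌉ = 22 − 22 = 0
n=57: ⌈(58·91)/241⌉ − ⌈(57·91)/241⌉ = ⌈5278/241⌉ − ⌈5187/241⌉ = 22 − 22 = 0
n=58: ⌈(59·91)/241⌉ − ⌈(58·91)/241⌉ = ⌈5369/241⌉ − ⌈5278/241⌉ = 23 − 22 = 1
n=59: ⌈(60·91)/241⌉ − ⌈(59·91)/241⌉ = ⌈5460/241⌉ − ⌈5369/241⌉ = 23 − 23 = 0
n=60: ⌈(61·91)/241⌉ − ⌈(60·91)/241⌉ = ⌈5551/241⌉ − ⌈5460/241⌉ = 24 − 23 = 1
n=61: ⌈(62·91)/241⌉ − ⌈(61·91)/241⌉ = ⌈5642/241⌉ − ⌈5551/241⌉ = 24 − 24 = 0
n=62: ⌈(63·91)/241⌉ − ⌈(62·91)/241⌉ = ⌈5733/241⌉ − ⌈5642/241⌉ = 24 − 24 = 0
n=63: ⌈(64·91)/241⌉ − ⌈(63·91)/241⌉ = ⌈5824/241⌉ − ⌈5733/241⌉ = 25 − 24 = 1
n=64: ⌈(65·91)/241⌉ − ⌈(64·91)/241⌉ = ⌈5915/241⌉ − ⌈5824/241⌉ = 25 − 25 = 0
n=65: ⌈(66·91)/241⌉ − ⌈(65·91)/241⌉ = ⌈6006/241⌉ − ⌈5915/241⌉ = 25 − 25 = 0
n=66: ⌈(67·91)/241⌉ − ⌈(66·91)/241⌉ = ⌈6097/241⌉ − ⌈6006/241⌉ = 26 − 25 = 1
n=67: ⌈(68·91)/241⌉ − ⌈(67·91)/241⌉ = ⌈6188/241⌉ − ⌈6097/241⌉ = 26 − 26 = 0
n=68: ⌈(69·91)/241⌉ − ⌈(68·91)/241⌉ = ⌈6279/241⌉ − ⌈6188/241⌉ = 27 − 26 = 1
n=69: ⌈(70·91)/241⌉ − ⌈(69·91)/241⌉ = ⌈6370/241⌉ − ⌈6279/241⌉ = 27 − 27 = 0
n=70: ⌈(71·91)/241⌉ − ⌈(70·91)/241⌉ = ⌈6461/241⌉ − ⌈6370/241⌉ = 27 − 27 = 0
n=71: ⌈(72·91)/241⌉ − ⌈(71·91)/241⌉ = ⌈6552/241⌉ − ⌈6461/241⌉ = 28 − 27 = 1
n=72: ⌈(73·91)/241⌉ − ⌈(72·91)/241⌉ = ⌈6643/241⌉ − ⌈6552/241⌉ = 28 − 28 = 0
n=73: ⌈(74·91)/241⌉ − ⌈(73·91)/241⌉ = ⌈6734/241⌉ − ⌈6643/241⌉ = 28 − 28 = 0
n=74: ⌈(75·91)/241⌉ − ⌈(74·91)/241⌉ = ⌈6825/241⌉ − ⌈6734/241⌉ = 29 − 28 = 1


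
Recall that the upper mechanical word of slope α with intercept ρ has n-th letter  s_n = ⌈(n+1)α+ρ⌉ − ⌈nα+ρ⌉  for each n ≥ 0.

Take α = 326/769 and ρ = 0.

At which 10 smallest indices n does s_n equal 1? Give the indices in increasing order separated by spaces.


0 2 4 7 9 11 14 16 18 21

n=0: ⌈326/769⌉−⌈0/769⌉ = 1−0 = 1  ← one
n=1: ⌈652/769⌉−⌈326/769⌉ = 1−1 = 0
n=2: ⌈978/769⌉−⌈652/769⌉ = 2−1 = 1  ← one
n=3: ⌈1304/769⌉−⌈978/769⌉ = 2−2 = 0
n=4: ⌈1630/769⌉−⌈1304/769⌉ = 3−2 = 1  ← one
n=5: ⌈1956/769⌉−⌈1630/769⌉ = 3−3 = 0
n=6: ⌈2282/769⌉−⌈1956/769⌉ = 3−3 = 0
n=7: ⌈2608/769⌉−⌈2282/769⌉ = 4−3 = 1  ← one
n=8: ⌈2934/769⌉−⌈2608/769⌉ = 4−4 = 0
n=9: ⌈3260/769⌉−⌈2934/769⌉ = 5−4 = 1  ← one
n=10: ⌈3586/769⌉−⌈3260/769⌉ = 5−5 = 0
n=11: ⌈3912/769⌉−⌈3586/769⌉ = 6−5 = 1  ← one
n=12: ⌈4238/769⌉−⌈3912/769⌉ = 6−6 = 0
n=13: ⌈4564/769⌉−⌈4238/769⌉ = 6−6 = 0
n=14: ⌈4890/769⌉−⌈4564/769⌉ = 7−6 = 1  ← one
n=15: ⌈5216/769⌉−⌈4890/769⌉ = 7−7 = 0
n=16: ⌈5542/769⌉−⌈5216/769⌉ = 8−7 = 1  ← one
n=17: ⌈5868/769⌉−⌈5542/769⌉ = 8−8 = 0
n=18: ⌈6194/769⌉−⌈5868/769⌉ = 9−8 = 1  ← one
n=19: ⌈6520/769⌉−⌈6194/769⌉ = 9−9 = 0
n=20: ⌈6846/769⌉−⌈6520/769⌉ = 9−9 = 0
n=21: ⌈7172/769⌉−⌈6846/769⌉ = 10−9 = 1  ← one
positions of the first 10 ones: 0 2 4 7 9 11 14 16 18 21


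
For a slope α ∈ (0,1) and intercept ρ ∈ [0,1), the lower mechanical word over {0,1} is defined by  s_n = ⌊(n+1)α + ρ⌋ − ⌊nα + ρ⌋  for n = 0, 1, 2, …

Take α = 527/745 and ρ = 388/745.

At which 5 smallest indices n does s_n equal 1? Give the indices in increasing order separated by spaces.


0 2 3 4 6

n=0: ⌊915/745⌋−⌊388/745⌋ = 1−0 = 1  ← one
n=1: ⌊1442/745⌋−⌊915/745⌋ = 1−1 = 0
n=2: ⌊1969/745⌋−⌊1442/745⌋ = 2−1 = 1  ← one
n=3: ⌊2496/745⌋−⌊1969/745⌋ = 3−2 = 1  ← one
n=4: ⌊3023/745⌋−⌊2496/745⌋ = 4−3 = 1  ← one
n=5: ⌊3550/745⌋−⌊3023/745⌋ = 4−4 = 0
n=6: ⌊4077/745⌋−⌊3550/745⌋ = 5−4 = 1  ← one
positions of the first 5 ones: 0 2 3 4 6


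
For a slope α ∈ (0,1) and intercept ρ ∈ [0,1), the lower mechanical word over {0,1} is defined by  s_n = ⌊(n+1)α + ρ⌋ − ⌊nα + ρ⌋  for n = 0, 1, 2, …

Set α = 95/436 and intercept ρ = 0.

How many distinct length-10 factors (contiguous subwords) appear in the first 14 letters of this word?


5

t_n = ⌊(n·95)/436⌋ for n = 0 … 14:
  n=0…9: ⌊0/436⌋=0 ⌊95/436⌋=0 ⌊190/436⌋=0 ⌊285/436⌋=0 ⌊380/436⌋=0 ⌊475/436⌋=1 ⌊570/436⌋=1 ⌊665/436⌋=1 ⌊760/436⌋=1 ⌊855/436⌋=1
  n=10…14: ⌊950/436⌋=2 ⌊1045/436⌋=2 ⌊1140/436⌋=2 ⌊1235/436⌋=2 ⌊1330/436⌋=3
s_n = t_(n+1) − t_n for n = 0 … 13 gives
prefix = 00001000010001
slide a length-10 window over [0..9] … [4..13] (5 windows); first occurrence of each distinct factor:
  [  0..  9] 0000100001
  [  1.. 10] 0001000010
  [  2.. 11] 0010000100
  [  3.. 12] 0100001000
  [  4.. 13] 1000010001
distinct factors: {0000100001, 0001000010, 0010000100, 0100001000, 1000010001}
count = 5  (Sturmian bound for length 10 is 11)


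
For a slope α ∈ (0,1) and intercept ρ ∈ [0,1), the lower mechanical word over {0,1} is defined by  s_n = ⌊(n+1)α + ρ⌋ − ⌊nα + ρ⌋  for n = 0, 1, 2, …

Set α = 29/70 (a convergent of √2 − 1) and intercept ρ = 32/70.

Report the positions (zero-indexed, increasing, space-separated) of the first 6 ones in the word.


1 3 6 8 10 13

n=0: ⌊61/70⌋−⌊32/70⌋ = 0−0 = 0
n=1: ⌊90/70⌋−⌊61/70⌋ = 1−0 = 1  ← one
n=2: ⌊119/70⌋−⌊90/70⌋ = 1−1 = 0
n=3: ⌊148/70⌋−⌊119/70⌋ = 2−1 = 1  ← one
n=4: ⌊177/70⌋−⌊148/70⌋ = 2−2 = 0
n=5: ⌊206/70⌋−⌊177/70⌋ = 2−2 = 0
n=6: ⌊235/70⌋−⌊206/70⌋ = 3−2 = 1  ← one
n=7: ⌊264/70⌋−⌊235/70⌋ = 3−3 = 0
n=8: ⌊293/70⌋−⌊264/70⌋ = 4−3 = 1  ← one
n=9: ⌊322/70⌋−⌊293/70⌋ = 4−4 = 0
n=10: ⌊351/70⌋−⌊322/70⌋ = 5−4 = 1  ← one
n=11: ⌊380/70⌋−⌊351/70⌋ = 5−5 = 0
n=12: ⌊409/70⌋−⌊380/70⌋ = 5−5 = 0
n=13: ⌊438/70⌋−⌊409/70⌋ = 6−5 = 1  ← one
positions of the first 6 ones: 1 3 6 8 10 13


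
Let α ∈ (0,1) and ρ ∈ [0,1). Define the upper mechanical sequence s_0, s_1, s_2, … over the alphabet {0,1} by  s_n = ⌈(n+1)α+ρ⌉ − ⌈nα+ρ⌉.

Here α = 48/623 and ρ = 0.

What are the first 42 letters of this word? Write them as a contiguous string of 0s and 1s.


n=0: ⌈(1·48)/623⌉ − ⌈(0·48)/623⌉ = ⌈48/623⌉ − ⌈0/623⌉ = 1 − 0 = 1
n=1: ⌈(2·48)/623⌉ − ⌈(1·48)/623⌉ = ⌈96/623⌉ − ⌈48/623⌉ = 1 − 1 = 0
n=2: ⌈(3·48)/623⌉ − ⌈(2·48)/623⌉ = ⌈144/623⌉ − ⌈96/623⌉ = 1 − 1 = 0
n=3: ⌈(4·48)/623⌉ − ⌈(3·48)/623⌉ = ⌈192/623⌉ − ⌈144/623⌉ = 1 − 1 = 0
n=4: ⌈(5·48)/623⌉ − ⌈(4·48)/623⌉ = ⌈240/623⌉ − ⌈192/623⌉ = 1 − 1 = 0
n=5: ⌈(6·48)/623⌉ − ⌈(5·48)/623⌉ = ⌈288/623⌉ − ⌈240/623⌉ = 1 − 1 = 0
n=6: ⌈(7·48)/623⌉ − ⌈(6·48)/623⌉ = ⌈336/623⌉ − ⌈288/623⌉ = 1 − 1 = 0
n=7: ⌈(8·48)/623⌉ − ⌈(7·48)/623⌉ = ⌈384/623⌉ − ⌈336/623⌉ = 1 − 1 = 0
n=8: ⌈(9·48)/623⌉ − ⌈(8·48)/623⌉ = ⌈432/623⌉ − ⌈384/623⌉ = 1 − 1 = 0
n=9: ⌈(10·48)/623⌉ − ⌈(9·48)/623⌉ = ⌈480/623⌉ − ⌈432/623⌉ = 1 − 1 = 0
n=10: ⌈(11·48)/623⌉ − ⌈(10·48)/623⌉ = ⌈528/623⌉ − ⌈480/623⌉ = 1 − 1 = 0
n=11: ⌈(12·48)/623⌉ − ⌈(11·48)/623⌉ = ⌈576/623⌉ − ⌈528/623⌉ = 1 − 1 = 0
n=12: ⌈(13·48)/623⌉ − ⌈(12·48)/623⌉ = ⌈624/623⌉ − ⌈576/623⌉ = 2 − 1 = 1
n=13: ⌈(14·48)/623⌉ − ⌈(13·48)/623⌉ = ⌈672/623⌉ − ⌈624/623⌉ = 2 − 2 = 0
n=14: ⌈(15·48)/623⌉ − ⌈(14·48)/623⌉ = ⌈720/623⌉ − ⌈672/623⌉ = 2 − 2 = 0
n=15: ⌈(16·48)/623⌉ − ⌈(15·48)/623⌉ = ⌈768/623⌉ − ⌈720/623⌉ = 2 − 2 = 0
n=16: ⌈(17·48)/623⌉ − ⌈(16·48)/623⌉ = ⌈816/623⌉ − ⌈768/623⌉ = 2 − 2 = 0
n=17: ⌈(18·48)/623⌉ − ⌈(17·48)/623⌉ = ⌈864/623⌉ − ⌈816/623⌉ = 2 − 2 = 0
n=18: ⌈(19·48)/623⌉ − ⌈(18·48)/623⌉ = ⌈912/623⌉ − ⌈864/623⌉ = 2 − 2 = 0
n=19: ⌈(20·48)/623⌉ − ⌈(19·48)/623⌉ = ⌈960/623⌉ − ⌈912/623⌉ = 2 − 2 = 0
n=20: ⌈(21·48)/623⌉ − ⌈(20·48)/623⌉ = ⌈1008/623⌉ − ⌈960/623⌉ = 2 − 2 = 0
n=21: ⌈(22·48)/623⌉ − ⌈(21·48)/623⌉ = ⌈1056/623⌉ − ⌈1008/623⌉ = 2 − 2 = 0
n=22: ⌈(23·48)/623⌉ − ⌈(22·48)/623⌉ = ⌈1104/623⌉ − ⌈1056/623⌉ = 2 − 2 = 0
n=23: ⌈(24·48)/623⌉ − ⌈(23·48)/623⌉ = ⌈1152/623⌉ − ⌈1104/623⌉ = 2 − 2 = 0
n=24: ⌈(25·48)/623⌉ − ⌈(24·48)/623⌉ = ⌈1200/623⌉ − ⌈1152/623⌉ = 2 − 2 = 0
n=25: ⌈(26·48)/623⌉ − ⌈(25·48)/623⌉ = ⌈1248/623⌉ − ⌈1200/623⌉ = 3 − 2 = 1
n=26: ⌈(27·48)/623⌉ − ⌈(26·48)/623⌉ = ⌈1296/623⌉ − ⌈1248/623⌉ = 3 − 3 = 0
n=27: ⌈(28·48)/623⌉ − ⌈(27·48)/623⌉ = ⌈1344/623⌉ − ⌈1296/623⌉ = 3 − 3 = 0
n=28: ⌈(29·48)/623⌉ − ⌈(28·48)/623⌉ = ⌈1392/623⌉ − ⌈1344/623⌉ = 3 − 3 = 0
n=29: ⌈(30·48)/623⌉ − ⌈(29·48)/623⌉ = ⌈1440/623⌉ − ⌈1392/623⌉ = 3 − 3 = 0
n=30: ⌈(31·48)/623⌉ − ⌈(30·48)/623⌉ = ⌈1488/623⌉ − ⌈1440/623⌉ = 3 − 3 = 0
n=31: ⌈(32·48)/623⌉ − ⌈(31·48)/623⌉ = ⌈1536/623⌉ − ⌈1488/623⌉ = 3 − 3 = 0
n=32: ⌈(33·48)/623⌉ − ⌈(32·48)/623⌉ = ⌈1584/623⌉ − ⌈1536/623⌉ = 3 − 3 = 0
n=33: ⌈(34·48)/623⌉ − ⌈(33·48)/623⌉ = ⌈1632/623⌉ − ⌈1584/623⌉ = 3 − 3 = 0
n=34: ⌈(35·48)/623⌉ − ⌈(34·48)/623⌉ = ⌈1680/623⌉ − ⌈1632/623⌉ = 3 − 3 = 0
n=35: ⌈(36·48)/623⌉ − ⌈(35·48)/623⌉ = ⌈1728/623⌉ − ⌈1680/623⌉ = 3 − 3 = 0
n=36: ⌈(37·48)/623⌉ − ⌈(36·48)/623⌉ = ⌈1776/623⌉ − ⌈1728/623⌉ = 3 − 3 = 0
n=37: ⌈(38·48)/623⌉ − ⌈(37·48)/623⌉ = ⌈1824/623⌉ − ⌈1776/623⌉ = 3 − 3 = 0
n=38: ⌈(39·48)/623⌉ − ⌈(38·48)/623⌉ = ⌈1872/623⌉ − ⌈1824/623⌉ = 4 − 3 = 1
n=39: ⌈(40·48)/623⌉ − ⌈(39·48)/623⌉ = ⌈1920/623⌉ − ⌈1872/623⌉ = 4 − 4 = 0
n=40: ⌈(41·48)/623⌉ − ⌈(40·48)/623⌉ = ⌈1968/623⌉ − ⌈1920/623⌉ = 4 − 4 = 0
n=41: ⌈(42·48)/623⌉ − ⌈(41·48)/623⌉ = ⌈2016/623⌉ − ⌈1968/623⌉ = 4 − 4 = 0

100000000000100000000000010000000000001000


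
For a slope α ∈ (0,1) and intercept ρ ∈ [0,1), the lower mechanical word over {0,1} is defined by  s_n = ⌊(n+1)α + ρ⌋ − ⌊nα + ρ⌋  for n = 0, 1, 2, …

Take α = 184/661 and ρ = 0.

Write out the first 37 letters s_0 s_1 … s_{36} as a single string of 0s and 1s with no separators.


0001000100100010010001000100100010010

n=0: ⌊(1·184)/661⌋ − ⌊(0·184)/661⌋ = ⌊184/661⌋ − ⌊0/661⌋ = 0 − 0 = 0
n=1: ⌊(2·184)/661⌋ − ⌊(1·184)/661⌋ = ⌊368/661⌋ − ⌊184/661⌋ = 0 − 0 = 0
n=2: ⌊(3·184)/661⌋ − ⌊(2·184)/661⌋ = ⌊552/661⌋ − ⌊368/661⌋ = 0 − 0 = 0
n=3: ⌊(4·184)/661⌋ − ⌊(3·184)/661⌋ = ⌊736/661⌋ − ⌊552/661⌋ = 1 − 0 = 1
n=4: ⌊(5·184)/661⌋ − ⌊(4·184)/661⌋ = ⌊920/661⌋ − ⌊736/661⌋ = 1 − 1 = 0
n=5: ⌊(6·184)/661⌋ − ⌊(5·184)/661⌋ = ⌊1104/661⌋ − ⌊920/661⌋ = 1 − 1 = 0
n=6: ⌊(7·184)/661⌋ − ⌊(6·184)/661⌋ = ⌊1288/661⌋ − ⌊1104/661⌋ = 1 − 1 = 0
n=7: ⌊(8·184)/661⌋ − ⌊(7·184)/661⌋ = ⌊1472/661⌋ − ⌊1288/661⌋ = 2 − 1 = 1
n=8: ⌊(9·184)/661⌋ − ⌊(8·184)/661⌋ = ⌊1656/661⌋ − ⌊1472/661⌋ = 2 − 2 = 0
n=9: ⌊(10·184)/661⌋ − ⌊(9·184)/661⌋ = ⌊1840/661⌋ − ⌊1656/661⌋ = 2 − 2 = 0
n=10: ⌊(11·184)/661⌋ − ⌊(10·184)/661⌋ = ⌊2024/661⌋ − ⌊1840/661⌋ = 3 − 2 = 1
n=11: ⌊(12·184)/661⌋ − ⌊(11·184)/661⌋ = ⌊2208/661⌋ − ⌊2024/661⌋ = 3 − 3 = 0
n=12: ⌊(13·184)/661⌋ − ⌊(12·184)/661⌋ = ⌊2392/661⌋ − ⌊2208/661⌋ = 3 − 3 = 0
n=13: ⌊(14·184)/661⌋ − ⌊(13·184)/661⌋ = ⌊2576/661⌋ − ⌊2392/661⌋ = 3 − 3 = 0
n=14: ⌊(15·184)/661⌋ − ⌊(14·184)/661⌋ = ⌊2760/661⌋ − ⌊2576/661⌋ = 4 − 3 = 1
n=15: ⌊(16·184)/661⌋ − ⌊(15·184)/661⌋ = ⌊2944/661⌋ − ⌊2760/661⌋ = 4 − 4 = 0
n=16: ⌊(17·184)/661⌋ − ⌊(16·184)/661⌋ = ⌊3128/661⌋ − ⌊2944/661⌋ = 4 − 4 = 0
n=17: ⌊(18·184)/661⌋ − ⌊(17·184)/661⌋ = ⌊3312/661⌋ − ⌊3128/661⌋ = 5 − 4 = 1
n=18: ⌊(19·184)/661⌋ − ⌊(18·184)/661⌋ = ⌊3496/661⌋ − ⌊3312/661⌋ = 5 − 5 = 0
n=19: ⌊(20·184)/661⌋ − ⌊(19·184)/661⌋ = ⌊3680/661⌋ − ⌊3496/661⌋ = 5 − 5 = 0
n=20: ⌊(21·184)/661⌋ − ⌊(20·184)/661⌋ = ⌊3864/661⌋ − ⌊3680/661⌋ = 5 − 5 = 0
n=21: ⌊(22·184)/661⌋ − ⌊(21·184)/661⌋ = ⌊4048/661⌋ − ⌊3864/661⌋ = 6 − 5 = 1
n=22: ⌊(23·184)/661⌋ − ⌊(22·184)/661⌋ = ⌊4232/661⌋ − ⌊4048/661⌋ = 6 − 6 = 0
n=23: ⌊(24·184)/661⌋ − ⌊(23·184)/661⌋ = ⌊4416/661⌋ − ⌊4232/661⌋ = 6 − 6 = 0
n=24: ⌊(25·184)/661⌋ − ⌊(24·184)/661⌋ = ⌊4600/661⌋ − ⌊4416/661⌋ = 6 − 6 = 0
n=25: ⌊(26·184)/661⌋ − ⌊(25·184)/661⌋ = ⌊4784/661⌋ − ⌊4600/661⌋ = 7 − 6 = 1
n=26: ⌊(27·184)/661⌋ − ⌊(26·184)/661⌋ = ⌊4968/661⌋ − ⌊4784/661⌋ = 7 − 7 = 0
n=27: ⌊(28·184)/661⌋ − ⌊(27·184)/661⌋ = ⌊5152/661⌋ − ⌊4968/661⌋ = 7 − 7 = 0
n=28: ⌊(29·184)/661⌋ − ⌊(28·184)/661⌋ = ⌊5336/661⌋ − ⌊5152/661⌋ = 8 − 7 = 1
n=29: ⌊(30·184)/661⌋ − ⌊(29·184)/661⌋ = ⌊5520/661⌋ − ⌊5336/661⌋ = 8 − 8 = 0
n=30: ⌊(31·184)/661⌋ − ⌊(30·184)/661⌋ = ⌊5704/661⌋ − ⌊5520/661⌋ = 8 − 8 = 0
n=31: ⌊(32·184)/661⌋ − ⌊(31·184)/661⌋ = ⌊5888/661⌋ − ⌊5704/661⌋ = 8 − 8 = 0
n=32: ⌊(33·184)/661⌋ − ⌊(32·184)/661⌋ = ⌊6072/661⌋ − ⌊5888/661⌋ = 9 − 8 = 1
n=33: ⌊(34·184)/661⌋ − ⌊(33·184)/661⌋ = ⌊6256/661⌋ − ⌊6072/661⌋ = 9 − 9 = 0
n=34: ⌊(35·184)/661⌋ − ⌊(34·184)/661⌋ = ⌊6440/661⌋ − ⌊6256/661⌋ = 9 − 9 = 0
n=35: ⌊(36·184)/661⌋ − ⌊(35·184)/661⌋ = ⌊6624/661⌋ − ⌊6440/661⌋ = 10 − 9 = 1
n=36: ⌊(37·184)/661⌋ − ⌊(36·184)/661⌋ = ⌊6808/661⌋ − ⌊6624/661⌋ = 10 − 10 = 0


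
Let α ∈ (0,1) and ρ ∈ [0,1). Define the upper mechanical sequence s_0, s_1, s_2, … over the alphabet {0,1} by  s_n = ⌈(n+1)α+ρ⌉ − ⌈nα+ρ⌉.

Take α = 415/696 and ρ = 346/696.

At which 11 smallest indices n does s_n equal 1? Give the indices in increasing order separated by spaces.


0 2 4 5 7 9 10 12 14 15 17

n=0: ⌈761/696⌉−⌈346/696⌉ = 2−1 = 1  ← one
n=1: ⌈1176/696⌉−⌈761/696⌉ = 2−2 = 0
n=2: ⌈1591/696⌉−⌈1176/696⌉ = 3−2 = 1  ← one
n=3: ⌈2006/696⌉−⌈1591/696⌉ = 3−3 = 0
n=4: ⌈2421/696⌉−⌈2006/696⌉ = 4−3 = 1  ← one
n=5: ⌈2836/696⌉−⌈2421/696⌉ = 5−4 = 1  ← one
n=6: ⌈3251/696⌉−⌈2836/696⌉ = 5−5 = 0
n=7: ⌈3666/696⌉−⌈3251/696⌉ = 6−5 = 1  ← one
n=8: ⌈4081/696⌉−⌈3666/696⌉ = 6−6 = 0
n=9: ⌈4496/696⌉−⌈4081/696⌉ = 7−6 = 1  ← one
n=10: ⌈4911/696⌉−⌈4496/696⌉ = 8−7 = 1  ← one
n=11: ⌈5326/696⌉−⌈4911/696⌉ = 8−8 = 0
n=12: ⌈5741/696⌉−⌈5326/696⌉ = 9−8 = 1  ← one
n=13: ⌈6156/696⌉−⌈5741/696⌉ = 9−9 = 0
n=14: ⌈6571/696⌉−⌈6156/696⌉ = 10−9 = 1  ← one
n=15: ⌈6986/696⌉−⌈6571/696⌉ = 11−10 = 1  ← one
n=16: ⌈7401/696⌉−⌈6986/696⌉ = 11−11 = 0
n=17: ⌈7816/696⌉−⌈7401/696⌉ = 12−11 = 1  ← one
positions of the first 11 ones: 0 2 4 5 7 9 10 12 14 15 17


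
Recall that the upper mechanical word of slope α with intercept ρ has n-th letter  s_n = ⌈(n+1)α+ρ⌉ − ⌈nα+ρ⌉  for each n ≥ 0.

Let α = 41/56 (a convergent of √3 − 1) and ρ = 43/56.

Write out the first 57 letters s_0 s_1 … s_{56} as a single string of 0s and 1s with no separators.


n=0: ⌈(1·41+43)/56⌉ − ⌈(0·41+43)/56⌉ = ⌈84/56⌉ − ⌈43/56⌉ = 2 − 1 = 1
n=1: ⌈(2·41+43)/56⌉ − ⌈(1·41+43)/56⌉ = ⌈125/56⌉ − ⌈84/56⌉ = 3 − 2 = 1
n=2: ⌈(3·41+43)/56⌉ − ⌈(2·41+43)/56⌉ = ⌈166/56⌉ − ⌈125/56⌉ = 3 − 3 = 0
n=3: ⌈(4·41+43)/56⌉ − ⌈(3·41+43)/56⌉ = ⌈207/56⌉ − ⌈166/56⌉ = 4 − 3 = 1
n=4: ⌈(5·41+43)/56⌉ − ⌈(4·41+43)/56⌉ = ⌈248/56⌉ − ⌈207/56⌉ = 5 − 4 = 1
n=5: ⌈(6·41+43)/56⌉ − ⌈(5·41+43)/56⌉ = ⌈289/56⌉ − ⌈248/56⌉ = 6 − 5 = 1
n=6: ⌈(7·41+43)/56⌉ − ⌈(6·41+43)/56⌉ = ⌈330/56⌉ − ⌈289/56⌉ = 6 − 6 = 0
n=7: ⌈(8·41+43)/56⌉ − ⌈(7·41+43)/56⌉ = ⌈371/56⌉ − ⌈330/56⌉ = 7 − 6 = 1
n=8: ⌈(9·41+43)/56⌉ − ⌈(8·41+43)/56⌉ = ⌈412/56⌉ − ⌈371/56⌉ = 8 − 7 = 1
n=9: ⌈(10·41+43)/56⌉ − ⌈(9·41+43)/56⌉ = ⌈453/56⌉ − ⌈412/56⌉ = 9 − 8 = 1
n=10: ⌈(11·41+43)/56⌉ − ⌈(10·41+43)/56⌉ = ⌈494/56⌉ − ⌈453/56⌉ = 9 − 9 = 0
n=11: ⌈(12·41+43)/56⌉ − ⌈(11·41+43)/56⌉ = ⌈535/56⌉ − ⌈494/56⌉ = 10 − 9 = 1
n=12: ⌈(13·41+43)/56⌉ − ⌈(12·41+43)/56⌉ = ⌈576/56⌉ − ⌈535/56⌉ = 11 − 10 = 1
n=13: ⌈(14·41+43)/56⌉ − ⌈(13·41+43)/56⌉ = ⌈617/56⌉ − ⌈576/56⌉ = 12 − 11 = 1
n=14: ⌈(15·41+43)/56⌉ − ⌈(14·41+43)/56⌉ = ⌈658/56⌉ − ⌈617/56⌉ = 12 − 12 = 0
n=15: ⌈(16·41+43)/56⌉ − ⌈(15·41+43)/56⌉ = ⌈699/56⌉ − ⌈658/56⌉ = 13 − 12 = 1
n=16: ⌈(17·41+43)/56⌉ − ⌈(16·41+43)/56⌉ = ⌈740/56⌉ − ⌈699/56⌉ = 14 − 13 = 1
n=17: ⌈(18·41+43)/56⌉ − ⌈(17·41+43)/56⌉ = ⌈781/56⌉ − ⌈740/56⌉ = 14 − 14 = 0
n=18: ⌈(19·41+43)/56⌉ − ⌈(18·41+43)/56⌉ = ⌈822/56⌉ − ⌈781/56⌉ = 15 − 14 = 1
n=19: ⌈(20·41+43)/56⌉ − ⌈(19·41+43)/56⌉ = ⌈863/56⌉ − ⌈822/56⌉ = 16 − 15 = 1
n=20: ⌈(21·41+43)/56⌉ − ⌈(20·41+43)/56⌉ = ⌈904/56⌉ − ⌈863/56⌉ = 17 − 16 = 1
n=21: ⌈(22·41+43)/56⌉ − ⌈(21·41+43)/56⌉ = ⌈945/56⌉ − ⌈904/56⌉ = 17 − 17 = 0
n=22: ⌈(23·41+43)/56⌉ − ⌈(22·41+43)/56⌉ = ⌈986/56⌉ − ⌈945/56⌉ = 18 − 17 = 1
n=23: ⌈(24·41+43)/56⌉ − ⌈(23·41+43)/56⌉ = ⌈1027/56⌉ − ⌈986/56⌉ = 19 − 18 = 1
n=24: ⌈(25·41+43)/56⌉ − ⌈(24·41+43)/56⌉ = ⌈1068/56⌉ − ⌈1027/56⌉ = 20 − 19 = 1
n=25: ⌈(26·41+43)/56⌉ − ⌈(25·41+43)/56⌉ = ⌈1109/56⌉ − ⌈1068/56⌉ = 20 − 20 = 0
n=26: ⌈(27·41+43)/56⌉ − ⌈(26·41+43)/56⌉ = ⌈1150/56⌉ − ⌈1109/56⌉ = 21 − 20 = 1
n=27: ⌈(28·41+43)/56⌉ − ⌈(27·41+43)/56⌉ = ⌈1191/56⌉ − ⌈1150/56⌉ = 22 − 21 = 1
n=28: ⌈(29·41+43)/56⌉ − ⌈(28·41+43)/56⌉ = ⌈1232/56⌉ − ⌈1191/56⌉ = 22 − 22 = 0
n=29: ⌈(30·41+43)/56⌉ − ⌈(29·41+43)/56⌉ = ⌈1273/56⌉ − ⌈1232/56⌉ = 23 − 22 = 1
n=30: ⌈(31·41+43)/56⌉ − ⌈(30·41+43)/56⌉ = ⌈1314/56⌉ − ⌈1273/56⌉ = 24 − 23 = 1
n=31: ⌈(32·41+43)/56⌉ − ⌈(31·41+43)/56⌉ = ⌈1355/56⌉ − ⌈1314/56⌉ = 25 − 24 = 1
n=32: ⌈(33·41+43)/56⌉ − ⌈(32·41+43)/56⌉ = ⌈1396/56⌉ − ⌈1355/56⌉ = 25 − 25 = 0
n=33: ⌈(34·41+43)/56⌉ − ⌈(33·41+43)/56⌉ = ⌈1437/56⌉ − ⌈1396/56⌉ = 26 − 25 = 1
n=34: ⌈(35·41+43)/56⌉ − ⌈(34·41+43)/56⌉ = ⌈1478/56⌉ − ⌈1437/56⌉ = 27 − 26 = 1
n=35: ⌈(36·41+43)/56⌉ − ⌈(35·41+43)/56⌉ = ⌈1519/56⌉ − ⌈1478/56⌉ = 28 − 27 = 1
n=36: ⌈(37·41+43)/56⌉ − ⌈(36·41+43)/56⌉ = ⌈1560/56⌉ − ⌈1519/56⌉ = 28 − 28 = 0
n=37: ⌈(38·41+43)/56⌉ − ⌈(37·41+43)/56⌉ = ⌈1601/56⌉ − ⌈1560/56⌉ = 29 − 28 = 1
n=38: ⌈(39·41+43)/56⌉ − ⌈(38·41+43)/56⌉ = ⌈1642/56⌉ − ⌈1601/56⌉ = 30 − 29 = 1
n=39: ⌈(40·41+43)/56⌉ − ⌈(39·41+43)/56⌉ = ⌈1683/56⌉ − ⌈1642/56⌉ = 31 − 30 = 1
n=40: ⌈(41·41+43)/56⌉ − ⌈(40·41+43)/56⌉ = ⌈1724/56⌉ − ⌈1683/56⌉ = 31 − 31 = 0
n=41: ⌈(42·41+43)/56⌉ − ⌈(41·41+43)/56⌉ = ⌈1765/56⌉ − ⌈1724/56⌉ = 32 − 31 = 1
n=42: ⌈(43·41+43)/56⌉ − ⌈(42·41+43)/56⌉ = ⌈1806/56⌉ − ⌈1765/56⌉ = 33 − 32 = 1
n=43: ⌈(44·41+43)/56⌉ − ⌈(43·41+43)/56⌉ = ⌈1847/56⌉ − ⌈1806/56⌉ = 33 − 33 = 0
n=44: ⌈(45·41+43)/56⌉ − ⌈(44·41+43)/56⌉ = ⌈1888/56⌉ − ⌈1847/56⌉ = 34 − 33 = 1
n=45: ⌈(46·41+43)/56⌉ − ⌈(45·41+43)/56⌉ = ⌈1929/56⌉ − ⌈1888/56⌉ = 35 − 34 = 1
n=46: ⌈(47·41+43)/56⌉ − ⌈(46·41+43)/56⌉ = ⌈1970/56⌉ − ⌈1929/56⌉ = 36 − 35 = 1
n=47: ⌈(48·41+43)/56⌉ − ⌈(47·41+43)/56⌉ = ⌈2011/56⌉ − ⌈1970/56⌉ = 36 − 36 = 0
n=48: ⌈(49·41+43)/56⌉ − ⌈(48·41+43)/56⌉ = ⌈2052/56⌉ − ⌈2011/56⌉ = 37 − 36 = 1
n=49: ⌈(50·41+43)/56⌉ − ⌈(49·41+43)/56⌉ = ⌈2093/56⌉ − ⌈2052/56⌉ = 38 − 37 = 1
n=50: ⌈(51·41+43)/56⌉ − ⌈(50·41+43)/56⌉ = ⌈2134/56⌉ − ⌈2093/56⌉ = 39 − 38 = 1
n=51: ⌈(52·41+43)/56⌉ − ⌈(51·41+43)/56⌉ = ⌈2175/56⌉ − ⌈2134/56⌉ = 39 − 39 = 0
n=52: ⌈(53·41+43)/56⌉ − ⌈(52·41+43)/56⌉ = ⌈2216/56⌉ − ⌈2175/56⌉ = 40 − 39 = 1
n=53: ⌈(54·41+43)/56⌉ − ⌈(53·41+43)/56⌉ = ⌈2257/56⌉ − ⌈2216/56⌉ = 41 − 40 = 1
n=54: ⌈(55·41+43)/56⌉ − ⌈(54·41+43)/56⌉ = ⌈2298/56⌉ − ⌈2257/56⌉ = 42 − 41 = 1
n=55: ⌈(56·41+43)/56⌉ − ⌈(55·41+43)/56⌉ = ⌈2339/56⌉ − ⌈2298/56⌉ = 42 − 42 = 0
n=56: ⌈(57·41+43)/56⌉ − ⌈(56·41+43)/56⌉ = ⌈2380/56⌉ − ⌈2339/56⌉ = 43 − 42 = 1

110111011101110110111011101101110111011101101110111011101


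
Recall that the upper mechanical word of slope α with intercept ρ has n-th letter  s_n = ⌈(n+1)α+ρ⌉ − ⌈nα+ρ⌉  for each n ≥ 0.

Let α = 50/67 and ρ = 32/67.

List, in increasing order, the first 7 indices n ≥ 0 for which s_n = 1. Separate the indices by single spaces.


0 2 3 4 6 7 8

n=0: ⌈82/67⌉−⌈32/67⌉ = 2−1 = 1  ← one
n=1: ⌈132/67⌉−⌈82/67⌉ = 2−2 = 0
n=2: ⌈182/67⌉−⌈132/67⌉ = 3−2 = 1  ← one
n=3: ⌈232/67⌉−⌈182/67⌉ = 4−3 = 1  ← one
n=4: ⌈282/67⌉−⌈232/67⌉ = 5−4 = 1  ← one
n=5: ⌈332/67⌉−⌈282/67⌉ = 5−5 = 0
n=6: ⌈382/67⌉−⌈332/67⌉ = 6−5 = 1  ← one
n=7: ⌈432/67⌉−⌈382/67⌉ = 7−6 = 1  ← one
n=8: ⌈482/67⌉−⌈432/67⌉ = 8−7 = 1  ← one
positions of the first 7 ones: 0 2 3 4 6 7 8


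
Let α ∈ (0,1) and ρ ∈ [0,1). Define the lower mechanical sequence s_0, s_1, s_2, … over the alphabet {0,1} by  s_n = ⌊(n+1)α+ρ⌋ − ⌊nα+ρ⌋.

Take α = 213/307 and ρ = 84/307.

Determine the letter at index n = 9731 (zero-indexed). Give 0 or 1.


1

(n+1)α + ρ = (9732·213 + 84) / 307 = 2073000/307
nα + ρ     = (9731·213 + 84) / 307 = 2072787/307
⌊2073000/307⌋ = 6752,  ⌊2072787/307⌋ = 6751
s_{9731} = 6752 − 6751 = 1


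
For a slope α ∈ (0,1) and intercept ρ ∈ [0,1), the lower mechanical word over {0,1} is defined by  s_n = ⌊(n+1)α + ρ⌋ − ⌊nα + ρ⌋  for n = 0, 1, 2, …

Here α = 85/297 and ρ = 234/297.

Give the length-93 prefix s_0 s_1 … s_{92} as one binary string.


100010010001001000100100010010001001000100100010010001001000100100010010001001000100100010010

n=0: ⌊(1·85+234)/297⌋ − ⌊(0·85+234)/297⌋ = ⌊319/297⌋ − ⌊234/297⌋ = 1 − 0 = 1
n=1: ⌊(2·85+234)/297⌋ − ⌊(1·85+234)/297⌋ = ⌊404/297⌋ − ⌊319/297⌋ = 1 − 1 = 0
n=2: ⌊(3·85+234)/297⌋ − ⌊(2·85+234)/297⌋ = ⌊489/297⌋ − ⌊404/297⌋ = 1 − 1 = 0
n=3: ⌊(4·85+234)/297⌋ − ⌊(3·85+234)/297⌋ = ⌊574/297⌋ − ⌊489/297⌋ = 1 − 1 = 0
n=4: ⌊(5·85+234)/297⌋ − ⌊(4·85+234)/297⌋ = ⌊659/297⌋ − ⌊574/297⌋ = 2 − 1 = 1
n=5: ⌊(6·85+234)/297⌋ − ⌊(5·85+234)/297⌋ = ⌊744/297⌋ − ⌊659/297⌋ = 2 − 2 = 0
n=6: ⌊(7·85+234)/297⌋ − ⌊(6·85+234)/297⌋ = ⌊829/297⌋ − ⌊744/297⌋ = 2 − 2 = 0
n=7: ⌊(8·85+234)/297⌋ − ⌊(7·85+234)/297⌋ = ⌊914/297⌋ − ⌊829/297⌋ = 3 − 2 = 1
n=8: ⌊(9·85+234)/297⌋ − ⌊(8·85+234)/297⌋ = ⌊999/297⌋ − ⌊914/297⌋ = 3 − 3 = 0
n=9: ⌊(10·85+234)/297⌋ − ⌊(9·85+234)/297⌋ = ⌊1084/297⌋ − ⌊999/297⌋ = 3 − 3 = 0
n=10: ⌊(11·85+234)/297⌋ − ⌊(10·85+234)/297⌋ = ⌊1169/297⌋ − ⌊1084/297⌋ = 3 − 3 = 0
n=11: ⌊(12·85+234)/297⌋ − ⌊(11·85+234)/297⌋ = ⌊1254/297⌋ − ⌊1169/297⌋ = 4 − 3 = 1
n=12: ⌊(13·85+234)/297⌋ − ⌊(12·85+234)/297⌋ = ⌊1339/297⌋ − ⌊1254/297⌋ = 4 − 4 = 0
n=13: ⌊(14·85+234)/297⌋ − ⌊(13·85+234)/297⌋ = ⌊1424/297⌋ − ⌊1339/297⌋ = 4 − 4 = 0
n=14: ⌊(15·85+234)/297⌋ − ⌊(14·85+234)/297⌋ = ⌊1509/297⌋ − ⌊1424/297⌋ = 5 − 4 = 1
n=15: ⌊(16·85+234)/297⌋ − ⌊(15·85+234)/297⌋ = ⌊1594/297⌋ − ⌊1509/297⌋ = 5 − 5 = 0
n=16: ⌊(17·85+234)/297⌋ − ⌊(16·85+234)/297⌋ = ⌊1679/297⌋ − ⌊1594/297⌋ = 5 − 5 = 0
n=17: ⌊(18·85+234)/297⌋ − ⌊(17·85+234)/297⌋ = ⌊1764/297⌋ − ⌊1679/297⌋ = 5 − 5 = 0
n=18: ⌊(19·85+234)/297⌋ − ⌊(18·85+234)/297⌋ = ⌊1849/297⌋ − ⌊1764/297⌋ = 6 − 5 = 1
n=19: ⌊(20·85+234)/297⌋ − ⌊(19·85+234)/297⌋ = ⌊1934/297⌋ − ⌊1849/297⌋ = 6 − 6 = 0
n=20: ⌊(21·85+234)/297⌋ − ⌊(20·85+234)/297⌋ = ⌊2019/297⌋ − ⌊1934/297⌋ = 6 − 6 = 0
n=21: ⌊(22·85+234)/297⌋ − ⌊(21·85+234)/297⌋ = ⌊2104/297⌋ − ⌊2019/297⌋ = 7 − 6 = 1
n=22: ⌊(23·85+234)/297⌋ − ⌊(22·85+234)/297⌋ = ⌊2189/297⌋ − ⌊2104/297⌋ = 7 − 7 = 0
n=23: ⌊(24·85+234)/297⌋ − ⌊(23·85+234)/297⌋ = ⌊2274/297⌋ − ⌊2189/297⌋ = 7 − 7 = 0
n=24: ⌊(25·85+234)/297⌋ − ⌊(24·85+234)/297⌋ = ⌊2359/297⌋ − ⌊2274/297⌋ = 7 − 7 = 0
n=25: ⌊(26·85+234)/297⌋ − ⌊(25·85+234)/297⌋ = ⌊2444/297⌋ − ⌊2359/297⌋ = 8 − 7 = 1
n=26: ⌊(27·85+234)/297⌋ − ⌊(26·85+234)/297⌋ = ⌊2529/297⌋ − ⌊2444/297⌋ = 8 − 8 = 0
n=27: ⌊(28·85+234)/297⌋ − ⌊(27·85+234)/297⌋ = ⌊2614/297⌋ − ⌊2529/297⌋ = 8 − 8 = 0
n=28: ⌊(29·85+234)/297⌋ − ⌊(28·85+234)/297⌋ = ⌊2699/297⌋ − ⌊2614/297⌋ = 9 − 8 = 1
n=29: ⌊(30·85+234)/297⌋ − ⌊(29·85+234)/297⌋ = ⌊2784/297⌋ − ⌊2699/297⌋ = 9 − 9 = 0
n=30: ⌊(31·85+234)/297⌋ − ⌊(30·85+234)/297⌋ = ⌊2869/297⌋ − ⌊2784/297⌋ = 9 − 9 = 0
n=31: ⌊(32·85+234)/297⌋ − ⌊(31·85+234)/297⌋ = ⌊2954/297⌋ − ⌊2869/297⌋ = 9 − 9 = 0
n=32: ⌊(33·85+234)/297⌋ − ⌊(32·85+234)/297⌋ = ⌊3039/297⌋ − ⌊2954/297⌋ = 10 − 9 = 1
n=33: ⌊(34·85+234)/297⌋ − ⌊(33·85+234)/297⌋ = ⌊3124/297⌋ − ⌊3039/297⌋ = 10 − 10 = 0
n=34: ⌊(35·85+234)/297⌋ − ⌊(34·85+234)/297⌋ = ⌊3209/297⌋ − ⌊3124/297⌋ = 10 − 10 = 0
n=35: ⌊(36·85+234)/297⌋ − ⌊(35·85+234)/297⌋ = ⌊3294/297⌋ − ⌊3209/297⌋ = 11 − 10 = 1
n=36: ⌊(37·85+234)/297⌋ − ⌊(36·85+234)/297⌋ = ⌊3379/297⌋ − ⌊3294/297⌋ = 11 − 11 = 0
n=37: ⌊(38·85+234)/297⌋ − ⌊(37·85+234)/297⌋ = ⌊3464/297⌋ − ⌊3379/297⌋ = 11 − 11 = 0
n=38: ⌊(39·85+234)/297⌋ − ⌊(38·85+234)/297⌋ = ⌊3549/297⌋ − ⌊3464/297⌋ = 11 − 11 = 0
n=39: ⌊(40·85+234)/297⌋ − ⌊(39·85+234)/297⌋ = ⌊3634/297⌋ − ⌊3549/297⌋ = 12 − 11 = 1
n=40: ⌊(41·85+234)/297⌋ − ⌊(40·85+234)/297⌋ = ⌊3719/297⌋ − ⌊3634/297⌋ = 12 − 12 = 0
n=41: ⌊(42·85+234)/297⌋ − ⌊(41·85+234)/297⌋ = ⌊3804/297⌋ − ⌊3719/297⌋ = 12 − 12 = 0
n=42: ⌊(43·85+234)/297⌋ − ⌊(42·85+234)/297⌋ = ⌊3889/297⌋ − ⌊3804/297⌋ = 13 − 12 = 1
n=43: ⌊(44·85+234)/297⌋ − ⌊(43·85+234)/297⌋ = ⌊3974/297⌋ − ⌊3889/297⌋ = 13 − 13 = 0
n=44: ⌊(45·85+234)/297⌋ − ⌊(44·85+234)/297⌋ = ⌊4059/297⌋ − ⌊3974/297⌋ = 13 − 13 = 0
n=45: ⌊(46·85+234)/297⌋ − ⌊(45·85+234)/297⌋ = ⌊4144/297⌋ − ⌊4059/297⌋ = 13 − 13 = 0
n=46: ⌊(47·85+234)/297⌋ − ⌊(46·85+234)/297⌋ = ⌊4229/297⌋ − ⌊4144/297⌋ = 14 − 13 = 1
n=47: ⌊(48·85+234)/297⌋ − ⌊(47·85+234)/297⌋ = ⌊4314/297⌋ − ⌊4229/297⌋ = 14 − 14 = 0
n=48: ⌊(49·85+234)/297⌋ − ⌊(48·85+234)/297⌋ = ⌊4399/297⌋ − ⌊4314/297⌋ = 14 − 14 = 0
n=49: ⌊(50·85+234)/297⌋ − ⌊(49·85+234)/297⌋ = ⌊4484/297⌋ − ⌊4399/297⌋ = 15 − 14 = 1
n=50: ⌊(51·85+234)/297⌋ − ⌊(50·85+234)/297⌋ = ⌊4569/297⌋ − ⌊4484/297⌋ = 15 − 15 = 0
n=51: ⌊(52·85+234)/297⌋ − ⌊(51·85+234)/297⌋ = ⌊4654/297⌋ − ⌊4569/297⌋ = 15 − 15 = 0
n=52: ⌊(53·85+234)/297⌋ − ⌊(52·85+234)/297⌋ = ⌊4739/297⌋ − ⌊4654/297⌋ = 15 − 15 = 0
n=53: ⌊(54·85+234)/297⌋ − ⌊(53·85+234)/297⌋ = ⌊4824/297⌋ − ⌊4739/297⌋ = 16 − 15 = 1
n=54: ⌊(55·85+234)/297⌋ − ⌊(54·85+234)/297⌋ = ⌊4909/297⌋ − ⌊4824/297⌋ = 16 − 16 = 0
n=55: ⌊(56·85+234)/297⌋ − ⌊(55·85+234)/297⌋ = ⌊4994/297⌋ − ⌊4909/297⌋ = 16 − 16 = 0
n=56: ⌊(57·85+234)/297⌋ − ⌊(56·85+234)/297⌋ = ⌊5079/297⌋ − ⌊4994/297⌋ = 17 − 16 = 1
n=57: ⌊(58·85+234)/297⌋ − ⌊(57·85+234)/297⌋ = ⌊5164/297⌋ − ⌊5079/297⌋ = 17 − 17 = 0
n=58: ⌊(59·85+234)/297⌋ − ⌊(58·85+234)/297⌋ = ⌊5249/297⌋ − ⌊5164/297⌋ = 17 − 17 = 0
n=59: ⌊(60·85+234)/297⌋ − ⌊(59·85+234)/297⌋ = ⌊5334/297⌋ − ⌊5249/297⌋ = 17 − 17 = 0
n=60: ⌊(61·85+234)/297⌋ − ⌊(60·85+234)/297⌋ = ⌊5419/297⌋ − ⌊5334/297⌋ = 18 − 17 = 1
n=61: ⌊(62·85+234)/297⌋ − ⌊(61·85+234)/297⌋ = ⌊5504/297⌋ − ⌊5419/297⌋ = 18 − 18 = 0
n=62: ⌊(63·85+234)/297⌋ − ⌊(62·85+234)/297⌋ = ⌊5589/297⌋ − ⌊5504/297⌋ = 18 − 18 = 0
n=63: ⌊(64·85+234)/297⌋ − ⌊(63·85+234)/297⌋ = ⌊5674/297⌋ − ⌊5589/297⌋ = 19 − 18 = 1
n=64: ⌊(65·85+234)/297⌋ − ⌊(64·85+234)/297⌋ = ⌊5759/297⌋ − ⌊5674/297⌋ = 19 − 19 = 0
n=65: ⌊(66·85+234)/297⌋ − ⌊(65·85+234)/297⌋ = ⌊5844/297⌋ − ⌊5759/297⌋ = 19 − 19 = 0
n=66: ⌊(67·85+234)/297⌋ − ⌊(66·85+234)/297⌋ = ⌊5929/297⌋ − ⌊5844/297⌋ = 19 − 19 = 0
n=67: ⌊(68·85+234)/297⌋ − ⌊(67·85+234)/297⌋ = ⌊6014/297⌋ − ⌊5929/297⌋ = 20 − 19 = 1
n=68: ⌊(69·85+234)/297⌋ − ⌊(68·85+234)/297⌋ = ⌊6099/297⌋ − ⌊6014/297⌋ = 20 − 20 = 0
n=69: ⌊(70·85+234)/297⌋ − ⌊(69·85+234)/297⌋ = ⌊6184/297⌋ − ⌊6099/297⌋ = 20 − 20 = 0
n=70: ⌊(71·85+234)/297⌋ − ⌊(70·85+234)/297⌋ = ⌊6269/297⌋ − ⌊6184/297⌋ = 21 − 20 = 1
n=71: ⌊(72·85+234)/297⌋ − ⌊(71·85+234)/297⌋ = ⌊6354/297⌋ − ⌊6269/297⌋ = 21 − 21 = 0
n=72: ⌊(73·85+234)/297⌋ − ⌊(72·85+234)/297⌋ = ⌊6439/297⌋ − ⌊6354/297⌋ = 21 − 21 = 0
n=73: ⌊(74·85+234)/297⌋ − ⌊(73·85+234)/297⌋ = ⌊6524/297⌋ − ⌊6439/297⌋ = 21 − 21 = 0
n=74: ⌊(75·85+234)/297⌋ − ⌊(74·85+234)/297⌋ = ⌊6609/297⌋ − ⌊6524/297⌋ = 22 − 21 = 1
n=75: ⌊(76·85+234)/297⌋ − ⌊(75·85+234)/297⌋ = ⌊6694/297⌋ − ⌊6609/297⌋ = 22 − 22 = 0
n=76: ⌊(77·85+234)/297⌋ − ⌊(76·85+234)/297⌋ = ⌊6779/297⌋ − ⌊6694/297⌋ = 22 − 22 = 0
n=77: ⌊(78·85+234)/297⌋ − ⌊(77·85+234)/297⌋ = ⌊6864/297⌋ − ⌊6779/297⌋ = 23 − 22 = 1
n=78: ⌊(79·85+234)/297⌋ − ⌊(78·85+234)/297⌋ = ⌊6949/297⌋ − ⌊6864/297⌋ = 23 − 23 = 0
n=79: ⌊(80·85+234)/297⌋ − ⌊(79·85+234)/297⌋ = ⌊7034/297⌋ − ⌊6949/297⌋ = 23 − 23 = 0
n=80: ⌊(81·85+234)/297⌋ − ⌊(80·85+234)/297⌋ = ⌊7119/297⌋ − ⌊7034/297⌋ = 23 − 23 = 0
n=81: ⌊(82·85+234)/297⌋ − ⌊(81·85+234)/297⌋ = ⌊7204/297⌋ − ⌊7119/297⌋ = 24 − 23 = 1
n=82: ⌊(83·85+234)/297⌋ − ⌊(82·85+234)/297⌋ = ⌊7289/297⌋ − ⌊7204/297⌋ = 24 − 24 = 0
n=83: ⌊(84·85+234)/297⌋ − ⌊(83·85+234)/297⌋ = ⌊7374/297⌋ − ⌊7289/297⌋ = 24 − 24 = 0
n=84: ⌊(85·85+234)/297⌋ − ⌊(84·85+234)/297⌋ = ⌊7459/297⌋ − ⌊7374/297⌋ = 25 − 24 = 1
n=85: ⌊(86·85+234)/297⌋ − ⌊(85·85+234)/297⌋ = ⌊7544/297⌋ − ⌊7459/297⌋ = 25 − 25 = 0
n=86: ⌊(87·85+234)/297⌋ − ⌊(86·85+234)/297⌋ = ⌊7629/297⌋ − ⌊7544/297⌋ = 25 − 25 = 0
n=87: ⌊(88·85+234)/297⌋ − ⌊(87·85+234)/297⌋ = ⌊7714/297⌋ − ⌊7629/297⌋ = 25 − 25 = 0
n=88: ⌊(89·85+234)/297⌋ − ⌊(88·85+234)/297⌋ = ⌊7799/297⌋ − ⌊7714/297⌋ = 26 − 25 = 1
n=89: ⌊(90·85+234)/297⌋ − ⌊(89·85+234)/297⌋ = ⌊7884/297⌋ − ⌊7799/297⌋ = 26 − 26 = 0
n=90: ⌊(91·85+234)/297⌋ − ⌊(90·85+234)/297⌋ = ⌊7969/297⌋ − ⌊7884/297⌋ = 26 − 26 = 0
n=91: ⌊(92·85+234)/297⌋ − ⌊(91·85+234)/297⌋ = ⌊8054/297⌋ − ⌊7969/297⌋ = 27 − 26 = 1
n=92: ⌊(93·85+234)/297⌋ − ⌊(92·85+234)/297⌋ = ⌊8139/297⌋ − ⌊8054/297⌋ = 27 − 27 = 0
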